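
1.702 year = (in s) 5.367e+07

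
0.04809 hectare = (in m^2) 480.9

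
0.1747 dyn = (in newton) 1.747e-06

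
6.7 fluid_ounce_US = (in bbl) 0.001246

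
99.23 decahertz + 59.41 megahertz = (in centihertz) 5.941e+09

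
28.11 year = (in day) 1.026e+04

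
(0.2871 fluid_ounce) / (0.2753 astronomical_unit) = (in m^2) 2.062e-16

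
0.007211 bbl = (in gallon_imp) 0.2522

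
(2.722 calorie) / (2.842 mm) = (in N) 4007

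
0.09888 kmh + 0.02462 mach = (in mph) 18.81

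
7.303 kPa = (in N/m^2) 7303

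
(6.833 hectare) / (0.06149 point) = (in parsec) 1.021e-07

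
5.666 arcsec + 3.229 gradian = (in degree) 2.908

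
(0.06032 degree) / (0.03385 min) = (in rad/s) 0.0005184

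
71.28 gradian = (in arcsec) 2.309e+05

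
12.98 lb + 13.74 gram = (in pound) 13.01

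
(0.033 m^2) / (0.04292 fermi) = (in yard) 8.408e+14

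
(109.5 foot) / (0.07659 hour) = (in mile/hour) 0.2708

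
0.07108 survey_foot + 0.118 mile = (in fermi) 1.899e+17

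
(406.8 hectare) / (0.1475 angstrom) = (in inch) 1.086e+19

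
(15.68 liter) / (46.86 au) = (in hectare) 2.237e-19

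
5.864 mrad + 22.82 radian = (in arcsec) 4.708e+06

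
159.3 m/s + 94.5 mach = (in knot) 6.286e+04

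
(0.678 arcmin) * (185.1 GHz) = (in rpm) 3.486e+08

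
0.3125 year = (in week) 16.29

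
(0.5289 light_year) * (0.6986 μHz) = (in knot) 6.795e+09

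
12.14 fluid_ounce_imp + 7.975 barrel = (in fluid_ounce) 4.289e+04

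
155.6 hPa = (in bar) 0.1556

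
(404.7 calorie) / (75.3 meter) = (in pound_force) 5.055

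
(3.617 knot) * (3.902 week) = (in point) 1.245e+10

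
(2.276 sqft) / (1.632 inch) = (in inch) 200.8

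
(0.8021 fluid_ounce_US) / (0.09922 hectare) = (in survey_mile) 1.486e-11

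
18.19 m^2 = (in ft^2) 195.8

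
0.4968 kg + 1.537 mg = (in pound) 1.095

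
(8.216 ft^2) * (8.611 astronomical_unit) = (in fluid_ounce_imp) 3.461e+16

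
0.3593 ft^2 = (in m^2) 0.03338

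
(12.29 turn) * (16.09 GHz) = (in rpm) 1.186e+13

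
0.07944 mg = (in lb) 1.751e-07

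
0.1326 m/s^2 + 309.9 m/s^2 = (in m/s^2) 310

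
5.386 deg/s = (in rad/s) 0.094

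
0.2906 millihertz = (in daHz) 2.906e-05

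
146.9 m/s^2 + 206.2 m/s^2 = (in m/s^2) 353.1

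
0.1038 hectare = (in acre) 0.2565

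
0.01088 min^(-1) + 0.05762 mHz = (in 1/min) 0.01434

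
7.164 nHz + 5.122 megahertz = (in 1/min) 3.073e+08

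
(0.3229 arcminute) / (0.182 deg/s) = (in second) 0.02957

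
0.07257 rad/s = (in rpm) 0.693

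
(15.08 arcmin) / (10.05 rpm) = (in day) 4.824e-08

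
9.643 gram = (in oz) 0.3401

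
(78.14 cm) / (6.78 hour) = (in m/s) 3.201e-05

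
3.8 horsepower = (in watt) 2834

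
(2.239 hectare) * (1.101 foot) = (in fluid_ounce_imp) 2.644e+08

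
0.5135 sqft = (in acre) 1.179e-05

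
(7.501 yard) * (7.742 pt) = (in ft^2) 0.2016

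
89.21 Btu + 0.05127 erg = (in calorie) 2.25e+04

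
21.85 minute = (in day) 0.01517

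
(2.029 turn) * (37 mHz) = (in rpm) 4.504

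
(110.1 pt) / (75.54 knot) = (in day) 1.157e-08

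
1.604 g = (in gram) 1.604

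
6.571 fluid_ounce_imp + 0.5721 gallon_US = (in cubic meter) 0.002352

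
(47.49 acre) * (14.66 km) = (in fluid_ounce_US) 9.527e+13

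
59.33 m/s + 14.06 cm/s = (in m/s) 59.47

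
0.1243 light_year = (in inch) 4.63e+16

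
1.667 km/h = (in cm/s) 46.31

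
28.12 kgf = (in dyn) 2.758e+07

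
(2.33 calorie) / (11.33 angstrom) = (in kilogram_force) 8.774e+08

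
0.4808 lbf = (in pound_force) 0.4808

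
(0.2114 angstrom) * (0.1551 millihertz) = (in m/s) 3.279e-15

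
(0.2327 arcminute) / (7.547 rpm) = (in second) 8.565e-05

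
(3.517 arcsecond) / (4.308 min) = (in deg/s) 3.78e-06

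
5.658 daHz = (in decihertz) 565.8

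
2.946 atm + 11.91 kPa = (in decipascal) 3.104e+06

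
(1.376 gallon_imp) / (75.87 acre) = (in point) 5.775e-05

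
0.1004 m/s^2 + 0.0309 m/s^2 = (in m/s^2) 0.1313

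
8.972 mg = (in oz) 0.0003165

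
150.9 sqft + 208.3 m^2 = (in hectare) 0.02223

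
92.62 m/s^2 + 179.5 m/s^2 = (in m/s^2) 272.1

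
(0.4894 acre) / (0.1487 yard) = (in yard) 1.593e+04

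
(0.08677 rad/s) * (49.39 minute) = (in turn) 40.92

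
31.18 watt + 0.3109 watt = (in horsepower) 0.04223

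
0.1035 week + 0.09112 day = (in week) 0.1165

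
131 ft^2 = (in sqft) 131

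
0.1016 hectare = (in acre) 0.2511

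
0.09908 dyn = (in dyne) 0.09908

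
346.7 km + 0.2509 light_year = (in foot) 7.788e+15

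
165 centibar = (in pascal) 1.65e+05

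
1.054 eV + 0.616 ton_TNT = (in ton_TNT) 0.616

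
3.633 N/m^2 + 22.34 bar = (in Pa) 2.234e+06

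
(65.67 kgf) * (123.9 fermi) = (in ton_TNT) 1.907e-20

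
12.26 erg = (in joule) 1.226e-06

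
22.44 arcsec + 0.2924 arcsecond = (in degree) 0.006315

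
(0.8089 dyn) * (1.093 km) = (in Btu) 8.38e-06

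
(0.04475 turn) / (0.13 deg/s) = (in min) 2.065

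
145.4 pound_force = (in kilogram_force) 65.95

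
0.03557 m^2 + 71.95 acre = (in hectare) 29.12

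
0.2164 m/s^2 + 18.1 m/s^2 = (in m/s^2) 18.32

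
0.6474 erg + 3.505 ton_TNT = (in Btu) 1.39e+07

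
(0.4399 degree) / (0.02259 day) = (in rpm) 3.756e-05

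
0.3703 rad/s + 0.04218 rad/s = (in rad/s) 0.4125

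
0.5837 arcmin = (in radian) 0.0001698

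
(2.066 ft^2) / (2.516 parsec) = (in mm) 2.472e-15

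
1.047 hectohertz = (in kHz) 0.1047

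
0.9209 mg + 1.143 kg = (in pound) 2.52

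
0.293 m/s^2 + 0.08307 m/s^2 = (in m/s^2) 0.3761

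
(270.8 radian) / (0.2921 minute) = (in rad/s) 15.45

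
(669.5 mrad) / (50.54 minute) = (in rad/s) 0.0002208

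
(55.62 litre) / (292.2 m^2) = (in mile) 1.183e-07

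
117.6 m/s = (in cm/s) 1.176e+04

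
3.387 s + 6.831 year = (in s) 2.154e+08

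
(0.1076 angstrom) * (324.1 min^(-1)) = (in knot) 1.13e-10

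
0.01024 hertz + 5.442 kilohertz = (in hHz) 54.42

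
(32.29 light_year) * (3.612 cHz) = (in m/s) 1.103e+16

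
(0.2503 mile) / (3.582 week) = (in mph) 0.0004159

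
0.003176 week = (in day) 0.02223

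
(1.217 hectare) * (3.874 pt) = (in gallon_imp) 3659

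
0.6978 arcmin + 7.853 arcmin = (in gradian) 0.1583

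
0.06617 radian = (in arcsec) 1.365e+04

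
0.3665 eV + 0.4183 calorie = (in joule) 1.75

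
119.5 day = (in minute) 1.721e+05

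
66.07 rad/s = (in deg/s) 3786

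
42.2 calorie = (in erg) 1.766e+09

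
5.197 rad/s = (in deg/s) 297.8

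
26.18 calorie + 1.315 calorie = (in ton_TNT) 2.749e-08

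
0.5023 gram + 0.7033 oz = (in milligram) 2.044e+04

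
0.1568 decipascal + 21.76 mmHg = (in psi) 0.4208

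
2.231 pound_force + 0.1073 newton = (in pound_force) 2.255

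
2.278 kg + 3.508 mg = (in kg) 2.278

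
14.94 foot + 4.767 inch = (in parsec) 1.515e-16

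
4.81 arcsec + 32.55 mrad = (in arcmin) 112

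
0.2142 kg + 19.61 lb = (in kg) 9.109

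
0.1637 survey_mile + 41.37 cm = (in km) 0.2639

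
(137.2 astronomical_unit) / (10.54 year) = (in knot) 1.2e+05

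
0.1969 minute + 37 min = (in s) 2232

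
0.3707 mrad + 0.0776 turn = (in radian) 0.4879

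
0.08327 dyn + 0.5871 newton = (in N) 0.5871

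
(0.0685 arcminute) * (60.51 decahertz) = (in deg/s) 0.6908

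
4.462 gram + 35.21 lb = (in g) 1.598e+04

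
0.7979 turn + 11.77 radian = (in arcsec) 3.462e+06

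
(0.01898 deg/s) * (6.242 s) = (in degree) 0.1185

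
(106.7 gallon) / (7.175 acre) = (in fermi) 1.391e+10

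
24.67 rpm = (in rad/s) 2.583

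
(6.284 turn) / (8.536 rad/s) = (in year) 1.467e-07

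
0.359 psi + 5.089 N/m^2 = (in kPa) 2.48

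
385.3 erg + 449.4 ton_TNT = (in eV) 1.174e+31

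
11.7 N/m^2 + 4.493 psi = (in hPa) 309.9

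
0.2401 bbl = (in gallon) 10.08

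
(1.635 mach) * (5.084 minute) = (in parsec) 5.504e-12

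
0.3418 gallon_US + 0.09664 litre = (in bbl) 0.008746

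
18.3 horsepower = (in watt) 1.365e+04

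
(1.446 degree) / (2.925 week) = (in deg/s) 8.174e-07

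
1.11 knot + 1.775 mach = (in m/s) 605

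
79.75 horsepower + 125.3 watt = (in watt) 5.959e+04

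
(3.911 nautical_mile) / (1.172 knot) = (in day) 0.139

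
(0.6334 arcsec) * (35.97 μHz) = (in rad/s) 1.105e-10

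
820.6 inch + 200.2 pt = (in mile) 0.013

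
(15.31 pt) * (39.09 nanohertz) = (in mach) 6.2e-13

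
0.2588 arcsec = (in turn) 1.997e-07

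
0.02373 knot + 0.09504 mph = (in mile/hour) 0.1223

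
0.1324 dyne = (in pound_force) 2.976e-07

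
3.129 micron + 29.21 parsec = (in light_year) 95.27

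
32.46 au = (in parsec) 0.0001574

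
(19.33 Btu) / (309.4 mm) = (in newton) 6.592e+04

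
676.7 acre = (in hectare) 273.9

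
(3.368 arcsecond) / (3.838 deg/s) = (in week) 4.03e-10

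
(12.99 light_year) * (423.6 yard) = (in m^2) 4.76e+19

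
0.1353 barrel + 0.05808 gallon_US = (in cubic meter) 0.02173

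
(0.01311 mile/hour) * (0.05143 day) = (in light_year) 2.753e-15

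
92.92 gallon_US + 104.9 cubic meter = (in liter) 1.053e+05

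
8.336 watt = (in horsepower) 0.01118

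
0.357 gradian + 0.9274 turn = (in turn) 0.9283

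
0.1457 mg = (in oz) 5.139e-06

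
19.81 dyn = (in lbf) 4.453e-05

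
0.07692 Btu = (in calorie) 19.4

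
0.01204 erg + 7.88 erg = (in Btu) 7.48e-10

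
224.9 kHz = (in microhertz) 2.249e+11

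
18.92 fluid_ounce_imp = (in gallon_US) 0.142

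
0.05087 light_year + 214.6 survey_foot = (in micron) 4.813e+20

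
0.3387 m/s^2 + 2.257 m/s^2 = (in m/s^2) 2.596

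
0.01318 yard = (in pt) 34.16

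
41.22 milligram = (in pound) 9.087e-05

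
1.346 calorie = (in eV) 3.515e+19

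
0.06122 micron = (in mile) 3.804e-11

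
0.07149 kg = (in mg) 7.149e+04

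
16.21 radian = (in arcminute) 5.573e+04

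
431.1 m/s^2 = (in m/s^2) 431.1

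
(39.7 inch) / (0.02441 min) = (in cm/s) 68.85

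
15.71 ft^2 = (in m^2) 1.46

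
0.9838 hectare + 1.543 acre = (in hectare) 1.608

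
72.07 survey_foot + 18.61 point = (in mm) 2.197e+04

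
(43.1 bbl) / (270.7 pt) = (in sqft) 772.4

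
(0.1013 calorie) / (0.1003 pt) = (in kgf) 1221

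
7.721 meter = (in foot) 25.33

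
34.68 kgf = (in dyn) 3.401e+07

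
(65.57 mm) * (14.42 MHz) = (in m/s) 9.455e+05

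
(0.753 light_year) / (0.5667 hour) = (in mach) 1.026e+10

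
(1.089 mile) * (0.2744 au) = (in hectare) 7.194e+09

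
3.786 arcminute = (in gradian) 0.07011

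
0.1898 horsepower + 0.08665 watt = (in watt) 141.6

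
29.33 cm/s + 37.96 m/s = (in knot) 74.36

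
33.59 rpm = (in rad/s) 3.518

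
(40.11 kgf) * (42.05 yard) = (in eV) 9.44e+22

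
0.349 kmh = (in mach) 0.0002847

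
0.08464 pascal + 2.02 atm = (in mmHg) 1535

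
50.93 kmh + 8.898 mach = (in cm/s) 3.044e+05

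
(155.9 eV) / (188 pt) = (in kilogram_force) 3.84e-17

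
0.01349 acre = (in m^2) 54.59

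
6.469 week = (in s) 3.912e+06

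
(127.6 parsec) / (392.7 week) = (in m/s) 1.658e+10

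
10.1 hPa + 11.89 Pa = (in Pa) 1022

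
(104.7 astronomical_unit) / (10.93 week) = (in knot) 4.606e+06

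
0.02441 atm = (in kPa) 2.473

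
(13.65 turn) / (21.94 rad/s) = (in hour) 0.001086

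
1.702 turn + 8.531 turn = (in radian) 64.3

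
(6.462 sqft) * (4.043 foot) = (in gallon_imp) 162.7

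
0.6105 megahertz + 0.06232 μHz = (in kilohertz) 610.5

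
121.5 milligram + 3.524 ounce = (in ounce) 3.528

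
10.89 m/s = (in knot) 21.17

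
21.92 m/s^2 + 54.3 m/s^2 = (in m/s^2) 76.22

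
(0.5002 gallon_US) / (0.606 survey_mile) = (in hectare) 1.941e-10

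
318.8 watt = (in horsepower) 0.4275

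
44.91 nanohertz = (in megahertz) 4.491e-14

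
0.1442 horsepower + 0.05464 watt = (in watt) 107.6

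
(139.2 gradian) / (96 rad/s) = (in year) 7.222e-10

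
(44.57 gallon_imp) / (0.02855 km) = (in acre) 1.754e-06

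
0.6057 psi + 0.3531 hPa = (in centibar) 4.211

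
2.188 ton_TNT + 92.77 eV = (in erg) 9.155e+16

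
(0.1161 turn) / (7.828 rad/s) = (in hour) 2.589e-05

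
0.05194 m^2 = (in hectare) 5.194e-06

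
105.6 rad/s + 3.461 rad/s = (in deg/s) 6249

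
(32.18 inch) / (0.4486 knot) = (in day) 4.099e-05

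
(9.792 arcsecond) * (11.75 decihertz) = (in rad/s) 5.578e-05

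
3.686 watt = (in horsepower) 0.004943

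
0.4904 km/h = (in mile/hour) 0.3047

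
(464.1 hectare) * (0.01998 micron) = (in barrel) 0.5832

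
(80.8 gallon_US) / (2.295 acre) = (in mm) 0.03293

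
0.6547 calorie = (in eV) 1.71e+19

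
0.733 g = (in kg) 0.000733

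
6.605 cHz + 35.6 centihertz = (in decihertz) 4.221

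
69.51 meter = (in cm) 6951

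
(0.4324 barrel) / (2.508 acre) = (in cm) 0.0006773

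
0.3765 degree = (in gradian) 0.4183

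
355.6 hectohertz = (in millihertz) 3.556e+07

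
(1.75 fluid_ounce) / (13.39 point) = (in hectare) 1.096e-06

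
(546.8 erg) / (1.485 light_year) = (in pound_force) 8.75e-22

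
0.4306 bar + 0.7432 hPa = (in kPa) 43.13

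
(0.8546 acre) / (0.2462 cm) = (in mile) 872.9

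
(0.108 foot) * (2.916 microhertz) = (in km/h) 3.456e-07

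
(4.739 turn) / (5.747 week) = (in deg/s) 0.0004908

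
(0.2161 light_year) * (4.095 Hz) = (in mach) 2.459e+13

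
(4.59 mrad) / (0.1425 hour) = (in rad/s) 8.947e-06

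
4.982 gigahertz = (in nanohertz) 4.982e+18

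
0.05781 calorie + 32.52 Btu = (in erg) 3.431e+11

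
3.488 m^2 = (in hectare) 0.0003488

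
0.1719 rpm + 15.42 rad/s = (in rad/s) 15.44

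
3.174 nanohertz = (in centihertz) 3.174e-07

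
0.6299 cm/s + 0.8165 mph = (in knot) 0.7218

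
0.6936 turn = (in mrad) 4358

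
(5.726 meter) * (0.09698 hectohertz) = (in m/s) 55.53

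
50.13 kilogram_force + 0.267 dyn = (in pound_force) 110.5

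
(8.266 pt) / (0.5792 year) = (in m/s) 1.596e-10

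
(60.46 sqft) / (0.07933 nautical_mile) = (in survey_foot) 0.1254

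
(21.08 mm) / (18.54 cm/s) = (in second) 0.1137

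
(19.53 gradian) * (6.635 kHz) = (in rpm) 1.944e+04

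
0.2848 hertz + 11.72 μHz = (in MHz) 2.848e-07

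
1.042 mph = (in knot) 0.9055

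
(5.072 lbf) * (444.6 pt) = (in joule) 3.539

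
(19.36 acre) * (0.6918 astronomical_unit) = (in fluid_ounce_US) 2.742e+20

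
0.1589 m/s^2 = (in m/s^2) 0.1589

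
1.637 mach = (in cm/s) 5.574e+04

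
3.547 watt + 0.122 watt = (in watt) 3.669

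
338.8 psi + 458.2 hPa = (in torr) 1.786e+04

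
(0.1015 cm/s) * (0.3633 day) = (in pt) 9.031e+04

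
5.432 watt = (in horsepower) 0.007284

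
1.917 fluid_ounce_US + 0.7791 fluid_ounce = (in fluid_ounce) 2.696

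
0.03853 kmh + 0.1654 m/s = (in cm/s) 17.61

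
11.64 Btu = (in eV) 7.665e+22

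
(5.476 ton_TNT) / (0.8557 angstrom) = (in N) 2.678e+20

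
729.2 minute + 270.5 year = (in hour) 2.37e+06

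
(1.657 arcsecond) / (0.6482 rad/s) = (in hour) 3.443e-09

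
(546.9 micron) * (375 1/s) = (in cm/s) 20.51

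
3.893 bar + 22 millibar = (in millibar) 3915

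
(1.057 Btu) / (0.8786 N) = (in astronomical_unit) 8.485e-09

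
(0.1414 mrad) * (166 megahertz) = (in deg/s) 1.345e+06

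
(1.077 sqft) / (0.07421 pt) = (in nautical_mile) 2.064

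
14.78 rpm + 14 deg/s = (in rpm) 17.11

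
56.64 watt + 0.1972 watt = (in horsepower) 0.07622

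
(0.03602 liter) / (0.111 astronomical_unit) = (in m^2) 2.169e-15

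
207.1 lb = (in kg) 93.94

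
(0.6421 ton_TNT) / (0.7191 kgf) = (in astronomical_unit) 0.002547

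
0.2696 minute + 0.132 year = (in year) 0.132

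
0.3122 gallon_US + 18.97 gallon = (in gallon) 19.28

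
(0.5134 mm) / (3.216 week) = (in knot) 5.131e-10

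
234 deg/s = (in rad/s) 4.084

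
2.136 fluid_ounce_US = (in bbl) 0.0003973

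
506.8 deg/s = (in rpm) 84.47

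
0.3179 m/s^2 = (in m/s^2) 0.3179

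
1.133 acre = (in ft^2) 4.935e+04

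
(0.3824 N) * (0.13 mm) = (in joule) 4.971e-05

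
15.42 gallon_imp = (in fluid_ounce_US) 2370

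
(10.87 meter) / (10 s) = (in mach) 0.003192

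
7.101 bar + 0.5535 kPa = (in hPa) 7107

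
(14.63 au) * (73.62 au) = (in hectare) 2.41e+21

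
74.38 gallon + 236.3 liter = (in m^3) 0.5179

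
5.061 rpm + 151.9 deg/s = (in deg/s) 182.3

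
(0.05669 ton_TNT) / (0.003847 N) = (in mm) 6.166e+13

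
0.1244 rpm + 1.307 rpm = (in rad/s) 0.1499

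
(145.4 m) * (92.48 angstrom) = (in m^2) 1.345e-06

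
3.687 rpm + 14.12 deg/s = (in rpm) 6.04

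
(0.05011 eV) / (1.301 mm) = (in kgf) 6.293e-19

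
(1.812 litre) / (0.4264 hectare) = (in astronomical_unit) 2.841e-18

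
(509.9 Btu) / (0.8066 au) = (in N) 4.458e-06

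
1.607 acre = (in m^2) 6503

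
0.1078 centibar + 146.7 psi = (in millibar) 1.012e+04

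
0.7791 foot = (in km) 0.0002375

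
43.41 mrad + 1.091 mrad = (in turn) 0.007083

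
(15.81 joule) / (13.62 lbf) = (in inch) 10.27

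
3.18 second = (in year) 1.008e-07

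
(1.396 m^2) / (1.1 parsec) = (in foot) 1.349e-16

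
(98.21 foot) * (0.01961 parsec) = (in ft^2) 1.95e+17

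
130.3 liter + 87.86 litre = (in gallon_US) 57.63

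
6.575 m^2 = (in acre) 0.001625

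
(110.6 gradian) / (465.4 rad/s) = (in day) 4.321e-08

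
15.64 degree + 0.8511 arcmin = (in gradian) 17.39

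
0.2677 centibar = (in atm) 0.002642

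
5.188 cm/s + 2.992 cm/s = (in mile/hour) 0.183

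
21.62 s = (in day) 0.0002502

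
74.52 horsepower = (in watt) 5.557e+04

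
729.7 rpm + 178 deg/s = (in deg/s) 4556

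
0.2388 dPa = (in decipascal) 0.2388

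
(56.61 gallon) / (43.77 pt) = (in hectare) 0.001388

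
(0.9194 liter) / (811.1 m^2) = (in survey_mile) 7.043e-10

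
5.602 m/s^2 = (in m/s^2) 5.602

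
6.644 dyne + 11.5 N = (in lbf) 2.585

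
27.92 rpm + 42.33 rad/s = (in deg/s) 2593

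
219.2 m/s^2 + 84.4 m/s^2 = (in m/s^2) 303.6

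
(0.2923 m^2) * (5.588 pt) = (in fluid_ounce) 19.48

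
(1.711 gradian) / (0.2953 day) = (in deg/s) 6.036e-05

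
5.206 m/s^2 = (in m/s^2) 5.206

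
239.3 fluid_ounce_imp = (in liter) 6.799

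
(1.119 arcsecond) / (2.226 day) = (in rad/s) 2.821e-11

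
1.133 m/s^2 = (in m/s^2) 1.133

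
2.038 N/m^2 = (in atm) 2.011e-05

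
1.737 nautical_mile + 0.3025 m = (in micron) 3.217e+09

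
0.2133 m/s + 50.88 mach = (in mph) 3.875e+04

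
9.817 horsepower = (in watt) 7321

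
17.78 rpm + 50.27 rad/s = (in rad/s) 52.13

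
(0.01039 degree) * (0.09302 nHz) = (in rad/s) 1.687e-14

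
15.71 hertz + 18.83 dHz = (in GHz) 1.759e-08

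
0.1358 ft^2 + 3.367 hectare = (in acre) 8.32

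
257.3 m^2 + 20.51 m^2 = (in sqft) 2990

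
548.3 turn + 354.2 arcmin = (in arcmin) 1.184e+07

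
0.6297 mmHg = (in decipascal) 839.5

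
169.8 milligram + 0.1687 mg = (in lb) 0.0003747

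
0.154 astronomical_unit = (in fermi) 2.304e+25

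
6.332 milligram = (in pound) 1.396e-05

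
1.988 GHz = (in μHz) 1.988e+15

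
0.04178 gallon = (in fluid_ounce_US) 5.348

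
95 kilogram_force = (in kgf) 95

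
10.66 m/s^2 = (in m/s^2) 10.66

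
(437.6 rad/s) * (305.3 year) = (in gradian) 2.682e+14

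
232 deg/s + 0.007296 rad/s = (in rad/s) 4.056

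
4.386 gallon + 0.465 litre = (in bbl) 0.1074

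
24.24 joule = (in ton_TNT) 5.793e-09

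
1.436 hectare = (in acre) 3.548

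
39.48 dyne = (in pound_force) 8.875e-05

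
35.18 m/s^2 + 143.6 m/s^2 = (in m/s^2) 178.8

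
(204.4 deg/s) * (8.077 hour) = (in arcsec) 2.14e+10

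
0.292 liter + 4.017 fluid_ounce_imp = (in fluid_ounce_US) 13.73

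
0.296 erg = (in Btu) 2.806e-11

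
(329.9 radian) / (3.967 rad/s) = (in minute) 1.386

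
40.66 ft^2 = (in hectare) 0.0003777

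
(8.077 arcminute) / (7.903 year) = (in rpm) 9.002e-11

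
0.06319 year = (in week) 3.295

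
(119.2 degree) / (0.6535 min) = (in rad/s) 0.05306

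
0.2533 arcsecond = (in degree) 7.036e-05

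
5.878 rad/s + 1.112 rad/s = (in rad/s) 6.99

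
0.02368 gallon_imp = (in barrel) 0.0006771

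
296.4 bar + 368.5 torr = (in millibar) 2.969e+05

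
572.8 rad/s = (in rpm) 5470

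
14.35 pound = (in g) 6509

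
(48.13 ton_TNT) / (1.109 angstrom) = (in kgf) 1.852e+20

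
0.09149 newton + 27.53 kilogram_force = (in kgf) 27.54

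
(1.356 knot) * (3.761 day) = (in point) 6.426e+08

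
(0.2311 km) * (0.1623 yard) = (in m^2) 34.3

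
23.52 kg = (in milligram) 2.352e+07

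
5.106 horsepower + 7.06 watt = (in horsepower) 5.115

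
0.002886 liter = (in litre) 0.002886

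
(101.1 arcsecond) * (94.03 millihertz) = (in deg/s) 0.002641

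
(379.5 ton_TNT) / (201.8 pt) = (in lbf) 5.014e+12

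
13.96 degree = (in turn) 0.03878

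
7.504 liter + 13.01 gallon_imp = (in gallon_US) 17.61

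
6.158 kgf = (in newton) 60.39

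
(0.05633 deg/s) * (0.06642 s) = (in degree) 0.003741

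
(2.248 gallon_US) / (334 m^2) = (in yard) 2.786e-05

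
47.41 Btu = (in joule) 5.002e+04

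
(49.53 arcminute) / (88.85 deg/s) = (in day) 1.075e-07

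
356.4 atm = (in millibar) 3.611e+05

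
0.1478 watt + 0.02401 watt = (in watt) 0.1718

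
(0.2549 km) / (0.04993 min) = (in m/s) 85.09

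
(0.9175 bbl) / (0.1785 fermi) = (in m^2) 8.172e+14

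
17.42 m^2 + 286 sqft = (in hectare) 0.004399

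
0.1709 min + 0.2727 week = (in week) 0.2727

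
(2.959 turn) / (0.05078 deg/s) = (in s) 2.098e+04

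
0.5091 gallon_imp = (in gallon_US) 0.6114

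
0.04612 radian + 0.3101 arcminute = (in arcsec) 9532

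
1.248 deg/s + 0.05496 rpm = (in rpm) 0.263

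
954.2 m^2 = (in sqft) 1.027e+04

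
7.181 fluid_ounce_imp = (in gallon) 0.0539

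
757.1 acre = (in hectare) 306.4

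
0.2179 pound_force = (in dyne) 9.693e+04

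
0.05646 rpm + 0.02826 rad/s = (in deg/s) 1.958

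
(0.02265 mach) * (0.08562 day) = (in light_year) 6.03e-12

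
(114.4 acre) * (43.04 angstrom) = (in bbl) 0.01253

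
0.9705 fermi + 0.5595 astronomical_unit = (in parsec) 2.713e-06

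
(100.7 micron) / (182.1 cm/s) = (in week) 9.143e-11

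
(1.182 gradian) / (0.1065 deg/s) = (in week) 1.652e-05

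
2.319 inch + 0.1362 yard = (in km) 0.0001834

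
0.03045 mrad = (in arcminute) 0.1047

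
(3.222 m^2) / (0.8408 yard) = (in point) 1.188e+04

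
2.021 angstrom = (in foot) 6.631e-10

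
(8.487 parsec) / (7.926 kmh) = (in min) 1.982e+15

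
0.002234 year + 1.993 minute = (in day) 0.8168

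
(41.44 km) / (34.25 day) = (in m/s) 0.014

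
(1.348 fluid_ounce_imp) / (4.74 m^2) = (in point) 0.0229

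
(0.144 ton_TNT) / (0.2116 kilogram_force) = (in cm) 2.903e+10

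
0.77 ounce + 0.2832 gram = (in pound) 0.04875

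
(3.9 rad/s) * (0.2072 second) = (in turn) 0.1286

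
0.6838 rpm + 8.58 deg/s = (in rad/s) 0.2214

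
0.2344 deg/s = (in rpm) 0.03907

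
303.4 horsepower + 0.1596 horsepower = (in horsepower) 303.6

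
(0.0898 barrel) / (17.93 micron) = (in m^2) 796.3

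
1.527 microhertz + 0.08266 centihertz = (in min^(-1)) 0.04969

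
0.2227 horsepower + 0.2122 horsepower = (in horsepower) 0.4349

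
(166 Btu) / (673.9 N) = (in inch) 1.023e+04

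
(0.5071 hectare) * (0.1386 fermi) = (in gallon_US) 1.857e-10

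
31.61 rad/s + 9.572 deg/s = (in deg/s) 1821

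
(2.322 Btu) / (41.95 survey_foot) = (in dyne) 1.916e+07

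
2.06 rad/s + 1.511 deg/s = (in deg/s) 119.5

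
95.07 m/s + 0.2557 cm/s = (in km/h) 342.3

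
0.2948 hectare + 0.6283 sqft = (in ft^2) 3.173e+04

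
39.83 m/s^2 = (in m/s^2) 39.83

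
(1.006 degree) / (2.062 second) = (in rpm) 0.08131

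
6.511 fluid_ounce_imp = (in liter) 0.185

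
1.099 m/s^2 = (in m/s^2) 1.099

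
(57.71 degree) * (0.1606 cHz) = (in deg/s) 0.09268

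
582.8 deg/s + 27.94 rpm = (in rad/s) 13.1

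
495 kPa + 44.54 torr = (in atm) 4.944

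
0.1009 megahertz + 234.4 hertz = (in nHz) 1.011e+14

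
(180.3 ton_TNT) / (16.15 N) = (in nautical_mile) 2.522e+07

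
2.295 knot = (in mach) 0.003467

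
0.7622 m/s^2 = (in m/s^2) 0.7622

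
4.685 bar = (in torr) 3514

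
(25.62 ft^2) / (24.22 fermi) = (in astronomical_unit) 656.9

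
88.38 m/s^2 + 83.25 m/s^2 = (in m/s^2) 171.6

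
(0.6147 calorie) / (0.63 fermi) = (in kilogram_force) 4.163e+14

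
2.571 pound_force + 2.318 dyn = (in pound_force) 2.571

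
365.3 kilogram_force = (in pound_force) 805.3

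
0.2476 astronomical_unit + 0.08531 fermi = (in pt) 1.05e+14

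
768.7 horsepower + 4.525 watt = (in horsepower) 768.7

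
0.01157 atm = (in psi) 0.17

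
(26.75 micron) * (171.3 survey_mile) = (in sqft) 79.38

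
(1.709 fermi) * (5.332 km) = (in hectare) 9.112e-16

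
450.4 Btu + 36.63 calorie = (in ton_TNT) 0.0001136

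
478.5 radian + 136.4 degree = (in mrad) 4.809e+05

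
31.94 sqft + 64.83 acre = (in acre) 64.83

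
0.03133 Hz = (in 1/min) 1.88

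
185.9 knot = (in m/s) 95.64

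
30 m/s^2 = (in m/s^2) 30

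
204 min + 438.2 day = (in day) 438.3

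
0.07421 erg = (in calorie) 1.774e-09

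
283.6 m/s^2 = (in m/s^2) 283.6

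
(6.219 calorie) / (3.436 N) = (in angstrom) 7.573e+10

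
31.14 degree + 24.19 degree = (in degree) 55.33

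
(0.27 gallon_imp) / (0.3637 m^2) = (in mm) 3.375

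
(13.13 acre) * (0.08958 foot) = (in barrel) 9125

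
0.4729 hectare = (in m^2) 4729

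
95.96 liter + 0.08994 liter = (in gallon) 25.37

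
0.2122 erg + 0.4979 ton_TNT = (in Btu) 1.975e+06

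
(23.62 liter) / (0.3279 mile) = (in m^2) 4.476e-05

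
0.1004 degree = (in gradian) 0.1116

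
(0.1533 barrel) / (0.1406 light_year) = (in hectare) 1.832e-21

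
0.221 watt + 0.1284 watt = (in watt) 0.3494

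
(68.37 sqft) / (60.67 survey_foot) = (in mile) 0.0002134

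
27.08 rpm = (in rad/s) 2.836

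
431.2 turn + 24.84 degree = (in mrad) 2.71e+06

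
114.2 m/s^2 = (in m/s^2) 114.2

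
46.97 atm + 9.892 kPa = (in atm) 47.07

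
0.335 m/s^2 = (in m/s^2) 0.335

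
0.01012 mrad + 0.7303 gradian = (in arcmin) 39.47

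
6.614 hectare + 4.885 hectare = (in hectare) 11.5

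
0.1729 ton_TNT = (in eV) 4.515e+27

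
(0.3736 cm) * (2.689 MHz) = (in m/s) 1.005e+04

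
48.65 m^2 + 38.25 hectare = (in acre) 94.53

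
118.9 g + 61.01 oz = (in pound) 4.075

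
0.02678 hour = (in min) 1.607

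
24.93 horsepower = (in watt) 1.859e+04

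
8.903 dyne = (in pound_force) 2.001e-05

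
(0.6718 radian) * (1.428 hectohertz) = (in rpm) 916.1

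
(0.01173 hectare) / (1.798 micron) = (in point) 1.849e+11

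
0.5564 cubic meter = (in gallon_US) 147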